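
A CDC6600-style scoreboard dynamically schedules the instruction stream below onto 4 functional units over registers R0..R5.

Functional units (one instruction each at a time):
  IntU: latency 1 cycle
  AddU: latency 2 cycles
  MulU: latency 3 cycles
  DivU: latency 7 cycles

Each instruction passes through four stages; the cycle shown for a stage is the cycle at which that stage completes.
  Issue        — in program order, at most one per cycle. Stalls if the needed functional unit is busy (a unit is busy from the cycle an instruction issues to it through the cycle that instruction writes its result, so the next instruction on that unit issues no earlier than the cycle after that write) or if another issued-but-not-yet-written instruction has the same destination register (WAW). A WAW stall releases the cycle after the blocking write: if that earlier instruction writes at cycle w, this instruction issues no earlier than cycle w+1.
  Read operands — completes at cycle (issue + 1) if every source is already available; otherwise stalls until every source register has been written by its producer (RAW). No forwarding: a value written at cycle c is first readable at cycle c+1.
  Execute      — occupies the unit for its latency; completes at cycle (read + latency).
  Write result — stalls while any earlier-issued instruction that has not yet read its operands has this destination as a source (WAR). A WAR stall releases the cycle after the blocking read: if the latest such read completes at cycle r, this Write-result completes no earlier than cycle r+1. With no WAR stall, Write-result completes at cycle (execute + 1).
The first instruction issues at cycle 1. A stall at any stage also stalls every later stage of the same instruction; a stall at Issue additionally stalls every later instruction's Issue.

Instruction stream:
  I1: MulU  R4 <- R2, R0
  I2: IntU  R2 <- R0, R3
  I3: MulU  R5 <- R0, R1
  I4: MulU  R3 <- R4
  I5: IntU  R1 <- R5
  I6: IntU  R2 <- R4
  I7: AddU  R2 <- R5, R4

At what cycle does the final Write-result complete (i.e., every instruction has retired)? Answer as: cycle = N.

  I1 | 1 | 2 | 5 | 6
  I2 | 2 | 3 | 4 | 5
  I3 | 7 | 8 | 11 | 12   struct: MulU busy until I1 writes@6
  I4 | 13 | 14 | 17 | 18   struct: MulU busy until I3 writes@12
  I5 | 14 | 15 | 16 | 17
  I6 | 18 | 19 | 20 | 21   struct: IntU busy until I5 writes@17
  I7 | 22 | 23 | 25 | 26   WAW R2: wait I6 write@21

cycle = 26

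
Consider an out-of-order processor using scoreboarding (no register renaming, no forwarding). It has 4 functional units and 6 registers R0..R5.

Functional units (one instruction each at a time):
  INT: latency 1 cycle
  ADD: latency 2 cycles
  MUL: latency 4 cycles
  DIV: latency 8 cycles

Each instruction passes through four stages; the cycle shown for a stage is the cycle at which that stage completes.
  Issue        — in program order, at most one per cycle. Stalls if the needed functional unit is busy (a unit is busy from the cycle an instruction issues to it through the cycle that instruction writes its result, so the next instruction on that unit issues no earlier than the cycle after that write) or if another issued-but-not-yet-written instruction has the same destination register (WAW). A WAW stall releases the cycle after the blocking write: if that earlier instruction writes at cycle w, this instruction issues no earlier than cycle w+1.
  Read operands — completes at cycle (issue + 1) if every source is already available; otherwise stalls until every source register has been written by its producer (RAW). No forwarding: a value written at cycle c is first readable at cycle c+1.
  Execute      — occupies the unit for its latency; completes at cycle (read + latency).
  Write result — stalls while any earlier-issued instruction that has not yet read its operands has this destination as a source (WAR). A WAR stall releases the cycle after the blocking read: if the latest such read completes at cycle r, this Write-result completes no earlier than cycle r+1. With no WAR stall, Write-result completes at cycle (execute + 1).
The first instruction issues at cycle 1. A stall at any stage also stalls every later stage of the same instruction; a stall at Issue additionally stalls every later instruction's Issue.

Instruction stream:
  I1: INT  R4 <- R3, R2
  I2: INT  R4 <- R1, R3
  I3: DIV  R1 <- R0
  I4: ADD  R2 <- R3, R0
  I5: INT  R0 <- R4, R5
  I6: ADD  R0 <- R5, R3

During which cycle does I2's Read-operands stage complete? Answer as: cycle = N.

cycle = 6

1) issue 1, read 2, done 3, write 4
2) issue 5, read 6, done 7, write 8  <struct: INT busy until I1 writes@4>
3) issue 6, read 7, done 15, write 16
4) issue 7, read 8, done 10, write 11
5) issue 9, read 10, done 11, write 12  <struct: INT busy until I2 writes@8>
6) issue 13, read 14, done 16, write 17  <WAW R0: wait I5 write@12>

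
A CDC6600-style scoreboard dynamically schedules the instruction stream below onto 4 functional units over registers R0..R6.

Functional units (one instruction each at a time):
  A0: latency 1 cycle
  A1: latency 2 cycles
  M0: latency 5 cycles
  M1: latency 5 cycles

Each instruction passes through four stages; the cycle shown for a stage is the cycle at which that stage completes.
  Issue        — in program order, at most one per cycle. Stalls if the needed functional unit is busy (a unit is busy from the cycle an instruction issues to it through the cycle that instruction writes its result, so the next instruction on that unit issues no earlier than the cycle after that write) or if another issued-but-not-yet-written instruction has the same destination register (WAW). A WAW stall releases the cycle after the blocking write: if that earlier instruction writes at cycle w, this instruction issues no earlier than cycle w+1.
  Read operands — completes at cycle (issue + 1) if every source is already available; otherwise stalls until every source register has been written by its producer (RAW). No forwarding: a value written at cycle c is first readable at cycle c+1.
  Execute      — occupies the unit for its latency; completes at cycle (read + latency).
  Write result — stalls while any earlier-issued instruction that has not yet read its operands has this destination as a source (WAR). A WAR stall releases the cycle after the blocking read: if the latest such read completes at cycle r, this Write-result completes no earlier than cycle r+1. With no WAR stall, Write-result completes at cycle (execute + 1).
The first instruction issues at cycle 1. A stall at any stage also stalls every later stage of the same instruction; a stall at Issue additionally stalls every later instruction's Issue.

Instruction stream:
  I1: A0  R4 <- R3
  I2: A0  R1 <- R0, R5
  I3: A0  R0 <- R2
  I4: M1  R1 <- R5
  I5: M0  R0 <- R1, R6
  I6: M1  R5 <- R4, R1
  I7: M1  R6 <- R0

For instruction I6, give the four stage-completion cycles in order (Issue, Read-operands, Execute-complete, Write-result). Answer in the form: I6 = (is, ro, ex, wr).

I6 = (18, 19, 24, 25)

I1 -> (1, 2, 3, 4)
I2 -> (5, 6, 7, 8)  // struct: A0 busy until I1 writes@4
I3 -> (9, 10, 11, 12)  // struct: A0 busy until I2 writes@8
I4 -> (10, 11, 16, 17)
I5 -> (13, 18, 23, 24)  // WAW R0: wait I3 write@12, RAW R1: wait I4 write@17
I6 -> (18, 19, 24, 25)  // struct: M1 busy until I4 writes@17
I7 -> (26, 27, 32, 33)  // struct: M1 busy until I6 writes@25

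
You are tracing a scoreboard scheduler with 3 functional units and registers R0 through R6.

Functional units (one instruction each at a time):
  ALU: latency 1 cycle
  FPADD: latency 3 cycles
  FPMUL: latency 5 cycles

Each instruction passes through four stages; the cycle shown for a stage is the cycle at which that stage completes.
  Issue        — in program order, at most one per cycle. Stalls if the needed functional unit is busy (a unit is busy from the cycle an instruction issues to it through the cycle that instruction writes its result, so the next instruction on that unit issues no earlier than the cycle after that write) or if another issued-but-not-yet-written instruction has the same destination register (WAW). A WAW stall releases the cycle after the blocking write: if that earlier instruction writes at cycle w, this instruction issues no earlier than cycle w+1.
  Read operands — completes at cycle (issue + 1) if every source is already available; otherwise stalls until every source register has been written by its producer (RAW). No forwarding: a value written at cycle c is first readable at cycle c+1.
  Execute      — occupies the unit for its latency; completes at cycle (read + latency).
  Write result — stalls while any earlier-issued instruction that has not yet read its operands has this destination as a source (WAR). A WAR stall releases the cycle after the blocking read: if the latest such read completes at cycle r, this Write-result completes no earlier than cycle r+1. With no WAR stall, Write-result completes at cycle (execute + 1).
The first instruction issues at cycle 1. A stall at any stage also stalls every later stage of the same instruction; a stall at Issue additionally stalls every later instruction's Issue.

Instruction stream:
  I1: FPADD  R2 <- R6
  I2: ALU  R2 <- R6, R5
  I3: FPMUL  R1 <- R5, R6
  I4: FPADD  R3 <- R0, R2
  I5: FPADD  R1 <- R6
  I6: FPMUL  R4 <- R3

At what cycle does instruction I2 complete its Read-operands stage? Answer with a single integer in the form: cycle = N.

cycle = 8

cycle 1: I1→FPADD
cycle 2: I1 RO
cycle 5: I1 EX
cycle 6: I1 WR R2
cycle 7: I2→ALU
cycle 8: I2 RO; I3→FPMUL
cycle 9: I2 EX; I3 RO; I4→FPADD
cycle 10: I2 WR R2
cycle 11: I4 RO
cycle 14: I3 EX; I4 EX
cycle 15: I3 WR R1; I4 WR R3
cycle 16: I5→FPADD
cycle 17: I5 RO; I6→FPMUL
cycle 18: I6 RO
cycle 20: I5 EX
cycle 21: I5 WR R1
cycle 23: I6 EX
cycle 24: I6 WR R4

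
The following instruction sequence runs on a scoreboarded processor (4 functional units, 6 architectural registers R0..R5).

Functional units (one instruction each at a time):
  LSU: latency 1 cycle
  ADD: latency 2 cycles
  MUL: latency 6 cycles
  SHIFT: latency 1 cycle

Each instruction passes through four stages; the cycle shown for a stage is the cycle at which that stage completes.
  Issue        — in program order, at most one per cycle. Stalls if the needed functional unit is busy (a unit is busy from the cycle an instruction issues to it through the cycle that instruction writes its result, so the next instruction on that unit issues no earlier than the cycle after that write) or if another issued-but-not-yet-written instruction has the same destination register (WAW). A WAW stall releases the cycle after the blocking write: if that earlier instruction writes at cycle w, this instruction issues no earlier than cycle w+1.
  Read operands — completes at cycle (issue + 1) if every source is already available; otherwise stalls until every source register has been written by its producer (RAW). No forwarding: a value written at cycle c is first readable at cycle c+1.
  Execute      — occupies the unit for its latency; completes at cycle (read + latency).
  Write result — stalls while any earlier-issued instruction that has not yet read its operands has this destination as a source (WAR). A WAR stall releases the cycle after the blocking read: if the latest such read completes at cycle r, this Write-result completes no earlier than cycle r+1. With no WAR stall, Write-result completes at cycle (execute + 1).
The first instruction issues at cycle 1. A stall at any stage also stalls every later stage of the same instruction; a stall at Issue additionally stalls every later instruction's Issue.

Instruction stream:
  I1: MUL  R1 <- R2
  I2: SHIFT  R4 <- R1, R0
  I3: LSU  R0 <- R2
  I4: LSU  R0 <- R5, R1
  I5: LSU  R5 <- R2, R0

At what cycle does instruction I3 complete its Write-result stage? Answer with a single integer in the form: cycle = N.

cycle = 11

I1: IS=1 RO=2 EX=8 WR=9
I2: IS=2 RO=10 EX=11 WR=12  [RAW R1: wait I1 write@9]
I3: IS=3 RO=4 EX=5 WR=11  [WAR R0: wait I2 read@10]
I4: IS=12 RO=13 EX=14 WR=15  [struct: LSU busy until I3 writes@11]
I5: IS=16 RO=17 EX=18 WR=19  [struct: LSU busy until I4 writes@15]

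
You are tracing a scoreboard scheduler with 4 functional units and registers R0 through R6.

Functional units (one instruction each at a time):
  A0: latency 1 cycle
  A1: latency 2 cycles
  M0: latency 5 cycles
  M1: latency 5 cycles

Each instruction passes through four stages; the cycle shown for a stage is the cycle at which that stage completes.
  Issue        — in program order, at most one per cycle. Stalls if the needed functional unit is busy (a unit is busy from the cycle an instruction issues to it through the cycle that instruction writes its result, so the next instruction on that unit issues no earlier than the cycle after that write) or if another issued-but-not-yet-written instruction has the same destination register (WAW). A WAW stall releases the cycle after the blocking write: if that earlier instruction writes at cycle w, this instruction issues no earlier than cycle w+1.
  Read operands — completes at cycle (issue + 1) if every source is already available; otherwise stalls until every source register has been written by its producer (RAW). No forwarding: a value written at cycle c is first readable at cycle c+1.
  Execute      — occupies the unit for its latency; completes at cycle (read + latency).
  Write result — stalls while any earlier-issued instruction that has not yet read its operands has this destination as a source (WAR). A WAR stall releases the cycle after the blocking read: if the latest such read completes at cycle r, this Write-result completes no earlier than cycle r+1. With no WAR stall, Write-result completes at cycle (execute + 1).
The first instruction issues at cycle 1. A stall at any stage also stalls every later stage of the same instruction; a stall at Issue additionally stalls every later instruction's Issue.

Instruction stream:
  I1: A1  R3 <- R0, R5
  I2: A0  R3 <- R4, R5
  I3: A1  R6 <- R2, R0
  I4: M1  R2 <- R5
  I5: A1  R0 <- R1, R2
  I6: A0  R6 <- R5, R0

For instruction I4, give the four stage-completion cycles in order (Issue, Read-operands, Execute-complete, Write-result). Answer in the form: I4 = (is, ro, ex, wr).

c1: issue I1 (A1)
c2: I1 read-ops
c4: I1 finished on A1
c5: I1→R3
c6: issue I2 (A0)
c7: I2 read-ops; issue I3 (A1)
c8: I2 finished on A0; I3 read-ops; issue I4 (M1)
c9: I2→R3; I4 read-ops
c10: I3 finished on A1
c11: I3→R6
c12: issue I5 (A1)
c13: issue I6 (A0)
c14: I4 finished on M1
c15: I4→R2
c16: I5 read-ops
c18: I5 finished on A1
c19: I5→R0
c20: I6 read-ops
c21: I6 finished on A0
c22: I6→R6

I4 = (8, 9, 14, 15)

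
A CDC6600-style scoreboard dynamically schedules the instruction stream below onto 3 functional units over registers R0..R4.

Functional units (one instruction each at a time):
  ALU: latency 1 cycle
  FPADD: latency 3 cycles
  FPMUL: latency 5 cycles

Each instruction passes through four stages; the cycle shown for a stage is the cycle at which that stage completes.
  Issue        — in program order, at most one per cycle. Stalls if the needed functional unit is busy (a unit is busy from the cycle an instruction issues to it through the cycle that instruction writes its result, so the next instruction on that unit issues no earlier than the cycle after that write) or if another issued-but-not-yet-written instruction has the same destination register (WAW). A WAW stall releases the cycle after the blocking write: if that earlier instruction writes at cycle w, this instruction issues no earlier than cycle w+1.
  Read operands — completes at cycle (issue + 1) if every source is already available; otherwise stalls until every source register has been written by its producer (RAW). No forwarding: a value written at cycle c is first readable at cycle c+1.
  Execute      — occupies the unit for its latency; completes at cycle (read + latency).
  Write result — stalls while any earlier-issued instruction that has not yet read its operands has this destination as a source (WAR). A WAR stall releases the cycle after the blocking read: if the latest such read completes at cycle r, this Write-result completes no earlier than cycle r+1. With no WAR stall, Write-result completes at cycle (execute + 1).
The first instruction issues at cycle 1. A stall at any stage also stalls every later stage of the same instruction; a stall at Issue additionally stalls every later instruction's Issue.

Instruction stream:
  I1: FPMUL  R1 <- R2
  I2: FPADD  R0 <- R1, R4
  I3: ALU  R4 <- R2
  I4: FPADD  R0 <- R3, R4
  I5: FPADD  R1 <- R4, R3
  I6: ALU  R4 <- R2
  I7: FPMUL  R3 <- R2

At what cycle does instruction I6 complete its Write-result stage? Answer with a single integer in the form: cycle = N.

c1: I1→FPMUL
c2: I1 RO · I2→FPADD
c3: I3→ALU
c4: I3 RO
c5: I3 EX
c7: I1 EX
c8: I1 WR R1
c9: I2 RO
c10: I3 WR R4
c12: I2 EX
c13: I2 WR R0
c14: I4→FPADD
c15: I4 RO
c18: I4 EX
c19: I4 WR R0
c20: I5→FPADD
c21: I5 RO · I6→ALU
c22: I6 RO · I7→FPMUL
c23: I6 EX · I7 RO
c24: I5 EX · I6 WR R4
c25: I5 WR R1
c28: I7 EX
c29: I7 WR R3

cycle = 24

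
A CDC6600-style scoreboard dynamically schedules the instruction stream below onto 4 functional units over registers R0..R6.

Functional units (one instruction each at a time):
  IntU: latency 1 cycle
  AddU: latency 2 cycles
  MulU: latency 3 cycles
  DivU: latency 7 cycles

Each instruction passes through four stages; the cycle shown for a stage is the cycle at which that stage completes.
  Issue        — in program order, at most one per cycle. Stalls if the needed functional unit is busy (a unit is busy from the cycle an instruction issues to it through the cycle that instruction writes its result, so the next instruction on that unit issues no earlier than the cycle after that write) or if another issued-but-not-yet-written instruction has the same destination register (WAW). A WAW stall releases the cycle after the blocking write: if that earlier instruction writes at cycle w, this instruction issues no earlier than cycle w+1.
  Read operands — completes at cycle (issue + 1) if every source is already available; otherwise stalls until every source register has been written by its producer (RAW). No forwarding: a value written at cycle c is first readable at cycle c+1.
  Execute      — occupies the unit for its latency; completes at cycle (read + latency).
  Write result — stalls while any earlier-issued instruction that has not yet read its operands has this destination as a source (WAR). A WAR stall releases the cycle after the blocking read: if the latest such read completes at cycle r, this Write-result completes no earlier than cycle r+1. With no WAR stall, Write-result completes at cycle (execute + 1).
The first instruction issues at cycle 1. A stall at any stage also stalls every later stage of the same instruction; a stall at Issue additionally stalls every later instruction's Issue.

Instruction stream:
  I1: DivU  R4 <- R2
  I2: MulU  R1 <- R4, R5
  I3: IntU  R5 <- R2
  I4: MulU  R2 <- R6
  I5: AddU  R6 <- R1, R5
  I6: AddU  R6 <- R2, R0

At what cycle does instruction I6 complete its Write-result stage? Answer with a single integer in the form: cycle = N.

[1] I1 dispatched to DivU
[2] I1 operands ready | I2 dispatched to MulU
[3] I3 dispatched to IntU
[4] I3 operands ready
[5] I3 complete
[9] I1 complete
[10] R4←I1
[11] I2 operands ready
[12] R5←I3
[14] I2 complete
[15] R1←I2
[16] I4 dispatched to MulU
[17] I4 operands ready | I5 dispatched to AddU
[18] I5 operands ready
[20] I4 complete | I5 complete
[21] R2←I4 | R6←I5
[22] I6 dispatched to AddU
[23] I6 operands ready
[25] I6 complete
[26] R6←I6

cycle = 26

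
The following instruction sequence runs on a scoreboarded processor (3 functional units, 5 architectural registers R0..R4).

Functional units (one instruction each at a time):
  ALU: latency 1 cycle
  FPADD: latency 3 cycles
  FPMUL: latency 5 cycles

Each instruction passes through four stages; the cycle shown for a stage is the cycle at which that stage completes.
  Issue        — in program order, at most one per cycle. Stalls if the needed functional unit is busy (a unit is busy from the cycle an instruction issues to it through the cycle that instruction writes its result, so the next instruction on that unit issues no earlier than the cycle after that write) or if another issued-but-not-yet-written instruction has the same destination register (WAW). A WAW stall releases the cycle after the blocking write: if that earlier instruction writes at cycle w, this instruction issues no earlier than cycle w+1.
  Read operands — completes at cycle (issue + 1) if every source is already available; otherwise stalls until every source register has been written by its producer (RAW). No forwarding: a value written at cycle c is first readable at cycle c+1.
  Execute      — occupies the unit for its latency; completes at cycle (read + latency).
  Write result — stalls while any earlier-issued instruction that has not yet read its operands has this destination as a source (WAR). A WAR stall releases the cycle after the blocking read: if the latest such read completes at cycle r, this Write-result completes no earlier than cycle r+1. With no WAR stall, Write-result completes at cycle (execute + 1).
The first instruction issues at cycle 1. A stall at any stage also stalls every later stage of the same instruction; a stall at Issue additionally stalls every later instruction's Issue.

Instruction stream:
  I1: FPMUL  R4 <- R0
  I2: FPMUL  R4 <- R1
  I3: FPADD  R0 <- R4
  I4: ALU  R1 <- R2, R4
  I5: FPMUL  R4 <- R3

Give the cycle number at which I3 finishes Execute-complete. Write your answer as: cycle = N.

I1 -> (1, 2, 7, 8)
I2 -> (9, 10, 15, 16)  // struct: FPMUL busy until I1 writes@8
I3 -> (10, 17, 20, 21)  // RAW R4: wait I2 write@16
I4 -> (11, 17, 18, 19)  // RAW R4: wait I2 write@16
I5 -> (17, 18, 23, 24)  // struct: FPMUL busy until I2 writes@16

cycle = 20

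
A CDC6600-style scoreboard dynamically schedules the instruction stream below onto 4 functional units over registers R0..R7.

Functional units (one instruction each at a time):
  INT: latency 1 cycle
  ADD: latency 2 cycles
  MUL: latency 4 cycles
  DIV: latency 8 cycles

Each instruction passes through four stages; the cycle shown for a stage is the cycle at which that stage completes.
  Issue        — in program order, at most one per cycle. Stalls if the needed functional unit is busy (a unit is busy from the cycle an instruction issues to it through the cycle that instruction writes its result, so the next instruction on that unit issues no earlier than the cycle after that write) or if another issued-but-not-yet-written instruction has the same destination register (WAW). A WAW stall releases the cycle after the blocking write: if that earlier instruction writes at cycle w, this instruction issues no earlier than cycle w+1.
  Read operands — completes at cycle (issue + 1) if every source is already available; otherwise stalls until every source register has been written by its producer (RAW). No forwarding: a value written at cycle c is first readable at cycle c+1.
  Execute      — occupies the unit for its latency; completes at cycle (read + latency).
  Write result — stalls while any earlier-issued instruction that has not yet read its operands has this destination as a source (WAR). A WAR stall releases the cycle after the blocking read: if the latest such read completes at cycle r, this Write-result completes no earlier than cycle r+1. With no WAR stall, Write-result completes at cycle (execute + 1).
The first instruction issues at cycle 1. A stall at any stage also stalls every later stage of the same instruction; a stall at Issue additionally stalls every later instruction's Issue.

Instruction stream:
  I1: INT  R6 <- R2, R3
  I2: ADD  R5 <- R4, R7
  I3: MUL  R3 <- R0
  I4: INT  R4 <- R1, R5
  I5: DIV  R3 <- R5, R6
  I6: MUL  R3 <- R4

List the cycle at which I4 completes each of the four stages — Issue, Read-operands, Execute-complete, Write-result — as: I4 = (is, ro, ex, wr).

I4 = (5, 7, 8, 9)

1) issue 1, read 2, done 3, write 4
2) issue 2, read 3, done 5, write 6
3) issue 3, read 4, done 8, write 9
4) issue 5, read 7, done 8, write 9  <struct: INT busy until I1 writes@4 / RAW R5: wait I2 write@6>
5) issue 10, read 11, done 19, write 20  <WAW R3: wait I3 write@9>
6) issue 21, read 22, done 26, write 27  <WAW R3: wait I5 write@20>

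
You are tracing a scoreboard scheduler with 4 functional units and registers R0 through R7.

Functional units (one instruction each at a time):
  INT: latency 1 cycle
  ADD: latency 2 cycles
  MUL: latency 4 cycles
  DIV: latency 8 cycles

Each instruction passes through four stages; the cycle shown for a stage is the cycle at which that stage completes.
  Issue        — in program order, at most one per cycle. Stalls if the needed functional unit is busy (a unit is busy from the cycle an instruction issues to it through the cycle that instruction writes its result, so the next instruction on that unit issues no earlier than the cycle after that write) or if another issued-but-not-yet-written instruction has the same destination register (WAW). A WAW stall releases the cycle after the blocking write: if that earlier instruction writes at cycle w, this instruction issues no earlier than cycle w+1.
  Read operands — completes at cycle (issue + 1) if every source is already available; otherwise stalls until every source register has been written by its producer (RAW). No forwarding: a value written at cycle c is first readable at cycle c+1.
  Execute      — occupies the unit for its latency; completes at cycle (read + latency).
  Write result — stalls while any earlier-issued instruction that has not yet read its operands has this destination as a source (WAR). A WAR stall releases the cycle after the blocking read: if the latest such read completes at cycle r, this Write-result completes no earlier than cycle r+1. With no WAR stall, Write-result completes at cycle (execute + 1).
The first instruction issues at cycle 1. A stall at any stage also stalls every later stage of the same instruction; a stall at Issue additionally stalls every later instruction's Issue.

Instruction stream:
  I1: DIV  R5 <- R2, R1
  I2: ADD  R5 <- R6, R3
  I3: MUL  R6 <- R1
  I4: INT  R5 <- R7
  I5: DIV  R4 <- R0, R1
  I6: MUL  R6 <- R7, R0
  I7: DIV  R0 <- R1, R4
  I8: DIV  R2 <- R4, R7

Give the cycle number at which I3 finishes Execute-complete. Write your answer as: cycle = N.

I1 -> (1, 2, 10, 11)
I2 -> (12, 13, 15, 16)  // WAW R5: wait I1 write@11
I3 -> (13, 14, 18, 19)
I4 -> (17, 18, 19, 20)  // WAW R5: wait I2 write@16
I5 -> (18, 19, 27, 28)
I6 -> (20, 21, 25, 26)  // struct: MUL busy until I3 writes@19
I7 -> (29, 30, 38, 39)  // struct: DIV busy until I5 writes@28
I8 -> (40, 41, 49, 50)  // struct: DIV busy until I7 writes@39

cycle = 18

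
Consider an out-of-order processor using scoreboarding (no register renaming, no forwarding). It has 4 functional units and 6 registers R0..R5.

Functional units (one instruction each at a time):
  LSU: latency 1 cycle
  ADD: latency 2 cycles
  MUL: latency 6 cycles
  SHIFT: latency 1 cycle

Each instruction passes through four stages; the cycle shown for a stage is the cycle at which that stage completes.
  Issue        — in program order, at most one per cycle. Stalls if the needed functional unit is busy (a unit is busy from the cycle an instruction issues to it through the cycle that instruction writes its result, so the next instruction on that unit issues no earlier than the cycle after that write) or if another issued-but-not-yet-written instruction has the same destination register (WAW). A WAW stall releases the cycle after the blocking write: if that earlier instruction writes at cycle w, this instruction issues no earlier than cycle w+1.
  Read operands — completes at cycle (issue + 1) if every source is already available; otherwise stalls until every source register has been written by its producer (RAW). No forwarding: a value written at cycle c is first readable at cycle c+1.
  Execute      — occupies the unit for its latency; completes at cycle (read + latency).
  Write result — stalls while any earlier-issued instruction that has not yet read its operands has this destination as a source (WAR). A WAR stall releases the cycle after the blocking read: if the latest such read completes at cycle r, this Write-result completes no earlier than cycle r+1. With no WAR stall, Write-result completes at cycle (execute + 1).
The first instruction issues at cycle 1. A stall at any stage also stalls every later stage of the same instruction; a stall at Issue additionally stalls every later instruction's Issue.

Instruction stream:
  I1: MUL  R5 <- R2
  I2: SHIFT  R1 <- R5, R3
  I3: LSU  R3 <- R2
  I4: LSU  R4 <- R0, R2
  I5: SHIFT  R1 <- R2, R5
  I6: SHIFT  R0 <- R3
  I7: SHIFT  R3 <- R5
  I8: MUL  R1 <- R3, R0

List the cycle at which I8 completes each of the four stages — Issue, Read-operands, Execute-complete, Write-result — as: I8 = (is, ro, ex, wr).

I1: IS=1 RO=2 EX=8 WR=9
I2: IS=2 RO=10 EX=11 WR=12  [RAW R5: wait I1 write@9]
I3: IS=3 RO=4 EX=5 WR=11  [WAR R3: wait I2 read@10]
I4: IS=12 RO=13 EX=14 WR=15  [struct: LSU busy until I3 writes@11]
I5: IS=13 RO=14 EX=15 WR=16
I6: IS=17 RO=18 EX=19 WR=20  [struct: SHIFT busy until I5 writes@16]
I7: IS=21 RO=22 EX=23 WR=24  [struct: SHIFT busy until I6 writes@20]
I8: IS=22 RO=25 EX=31 WR=32  [RAW R3: wait I7 write@24]

I8 = (22, 25, 31, 32)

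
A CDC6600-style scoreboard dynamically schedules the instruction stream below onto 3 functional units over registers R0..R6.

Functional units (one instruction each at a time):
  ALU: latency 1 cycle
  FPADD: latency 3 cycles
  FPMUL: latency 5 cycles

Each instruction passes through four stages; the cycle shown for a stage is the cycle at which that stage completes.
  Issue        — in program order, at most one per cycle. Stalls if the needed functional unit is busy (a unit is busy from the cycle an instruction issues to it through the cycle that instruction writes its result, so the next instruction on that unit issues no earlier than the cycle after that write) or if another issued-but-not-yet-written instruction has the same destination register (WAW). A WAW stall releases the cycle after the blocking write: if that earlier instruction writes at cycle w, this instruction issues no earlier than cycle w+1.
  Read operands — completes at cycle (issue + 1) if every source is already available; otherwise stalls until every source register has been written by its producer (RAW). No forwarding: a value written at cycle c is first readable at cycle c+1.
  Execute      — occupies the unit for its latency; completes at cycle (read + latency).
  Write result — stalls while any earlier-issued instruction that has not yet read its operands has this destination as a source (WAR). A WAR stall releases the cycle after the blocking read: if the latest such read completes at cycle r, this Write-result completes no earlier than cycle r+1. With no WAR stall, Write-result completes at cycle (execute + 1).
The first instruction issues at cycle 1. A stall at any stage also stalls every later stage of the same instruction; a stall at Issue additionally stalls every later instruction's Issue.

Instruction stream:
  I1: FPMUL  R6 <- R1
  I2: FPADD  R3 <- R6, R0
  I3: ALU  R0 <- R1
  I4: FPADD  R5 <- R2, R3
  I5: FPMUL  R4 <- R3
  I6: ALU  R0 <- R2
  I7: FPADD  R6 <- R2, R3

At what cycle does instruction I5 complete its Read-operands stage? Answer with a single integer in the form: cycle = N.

1) issue 1, read 2, done 7, write 8
2) issue 2, read 9, done 12, write 13  <RAW R6: wait I1 write@8>
3) issue 3, read 4, done 5, write 10  <WAR R0: wait I2 read@9>
4) issue 14, read 15, done 18, write 19  <struct: FPADD busy until I2 writes@13>
5) issue 15, read 16, done 21, write 22
6) issue 16, read 17, done 18, write 19
7) issue 20, read 21, done 24, write 25  <struct: FPADD busy until I4 writes@19>

cycle = 16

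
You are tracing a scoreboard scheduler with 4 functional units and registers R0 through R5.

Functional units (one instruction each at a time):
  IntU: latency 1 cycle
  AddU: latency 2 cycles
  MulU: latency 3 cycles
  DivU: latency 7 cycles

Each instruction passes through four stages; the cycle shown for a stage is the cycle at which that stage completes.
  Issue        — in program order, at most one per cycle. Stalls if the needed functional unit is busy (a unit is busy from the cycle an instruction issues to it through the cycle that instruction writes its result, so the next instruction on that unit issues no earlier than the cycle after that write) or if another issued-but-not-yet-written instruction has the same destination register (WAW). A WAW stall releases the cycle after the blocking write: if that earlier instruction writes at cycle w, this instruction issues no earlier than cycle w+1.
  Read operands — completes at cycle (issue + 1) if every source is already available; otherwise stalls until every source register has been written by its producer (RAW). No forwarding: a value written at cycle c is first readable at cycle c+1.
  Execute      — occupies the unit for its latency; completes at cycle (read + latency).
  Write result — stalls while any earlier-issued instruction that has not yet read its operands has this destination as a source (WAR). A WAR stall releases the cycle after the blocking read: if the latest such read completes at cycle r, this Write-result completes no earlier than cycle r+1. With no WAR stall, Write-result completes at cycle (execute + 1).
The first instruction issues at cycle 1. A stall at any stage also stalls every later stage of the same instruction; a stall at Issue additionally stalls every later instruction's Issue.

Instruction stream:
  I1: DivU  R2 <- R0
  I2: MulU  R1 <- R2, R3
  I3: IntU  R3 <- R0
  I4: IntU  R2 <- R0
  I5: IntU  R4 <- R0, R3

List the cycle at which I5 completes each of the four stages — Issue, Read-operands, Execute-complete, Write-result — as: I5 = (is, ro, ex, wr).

I5 = (17, 18, 19, 20)

  I1 | 1 | 2 | 9 | 10
  I2 | 2 | 11 | 14 | 15   RAW R2: wait I1 write@10
  I3 | 3 | 4 | 5 | 12   WAR R3: wait I2 read@11
  I4 | 13 | 14 | 15 | 16   struct: IntU busy until I3 writes@12
  I5 | 17 | 18 | 19 | 20   struct: IntU busy until I4 writes@16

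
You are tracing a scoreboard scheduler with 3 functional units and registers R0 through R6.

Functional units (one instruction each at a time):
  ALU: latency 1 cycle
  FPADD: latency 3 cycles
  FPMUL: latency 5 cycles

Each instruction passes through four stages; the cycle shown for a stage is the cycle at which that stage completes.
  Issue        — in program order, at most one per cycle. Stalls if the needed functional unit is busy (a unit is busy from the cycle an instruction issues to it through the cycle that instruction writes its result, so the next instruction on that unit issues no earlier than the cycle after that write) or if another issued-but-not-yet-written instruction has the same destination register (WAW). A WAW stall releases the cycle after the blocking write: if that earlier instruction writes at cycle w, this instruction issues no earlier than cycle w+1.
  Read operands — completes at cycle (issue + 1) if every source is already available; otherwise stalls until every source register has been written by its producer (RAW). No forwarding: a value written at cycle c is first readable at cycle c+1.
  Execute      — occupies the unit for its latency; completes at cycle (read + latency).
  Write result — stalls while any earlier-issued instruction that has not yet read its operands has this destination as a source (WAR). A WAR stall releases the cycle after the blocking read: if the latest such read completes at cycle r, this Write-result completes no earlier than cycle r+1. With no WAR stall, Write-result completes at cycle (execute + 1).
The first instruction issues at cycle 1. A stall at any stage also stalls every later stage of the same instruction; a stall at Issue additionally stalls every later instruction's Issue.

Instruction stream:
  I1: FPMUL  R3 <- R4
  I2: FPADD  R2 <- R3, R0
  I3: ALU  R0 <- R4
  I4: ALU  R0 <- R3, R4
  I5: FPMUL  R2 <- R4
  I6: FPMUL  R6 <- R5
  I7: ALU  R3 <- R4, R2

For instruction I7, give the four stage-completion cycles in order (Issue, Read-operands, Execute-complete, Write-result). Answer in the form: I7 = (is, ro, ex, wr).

c1: I1 issues→FPMUL
c2: I1 reads | I2 issues→FPADD
c3: I3 issues→ALU
c4: I3 reads
c5: I3 exec-done
c7: I1 exec-done
c8: I1 writes R3
c9: I2 reads
c10: I3 writes R0
c11: I4 issues→ALU
c12: I2 exec-done | I4 reads
c13: I2 writes R2 | I4 exec-done
c14: I4 writes R0 | I5 issues→FPMUL
c15: I5 reads
c20: I5 exec-done
c21: I5 writes R2
c22: I6 issues→FPMUL
c23: I6 reads | I7 issues→ALU
c24: I7 reads
c25: I7 exec-done
c26: I7 writes R3
c28: I6 exec-done
c29: I6 writes R6

I7 = (23, 24, 25, 26)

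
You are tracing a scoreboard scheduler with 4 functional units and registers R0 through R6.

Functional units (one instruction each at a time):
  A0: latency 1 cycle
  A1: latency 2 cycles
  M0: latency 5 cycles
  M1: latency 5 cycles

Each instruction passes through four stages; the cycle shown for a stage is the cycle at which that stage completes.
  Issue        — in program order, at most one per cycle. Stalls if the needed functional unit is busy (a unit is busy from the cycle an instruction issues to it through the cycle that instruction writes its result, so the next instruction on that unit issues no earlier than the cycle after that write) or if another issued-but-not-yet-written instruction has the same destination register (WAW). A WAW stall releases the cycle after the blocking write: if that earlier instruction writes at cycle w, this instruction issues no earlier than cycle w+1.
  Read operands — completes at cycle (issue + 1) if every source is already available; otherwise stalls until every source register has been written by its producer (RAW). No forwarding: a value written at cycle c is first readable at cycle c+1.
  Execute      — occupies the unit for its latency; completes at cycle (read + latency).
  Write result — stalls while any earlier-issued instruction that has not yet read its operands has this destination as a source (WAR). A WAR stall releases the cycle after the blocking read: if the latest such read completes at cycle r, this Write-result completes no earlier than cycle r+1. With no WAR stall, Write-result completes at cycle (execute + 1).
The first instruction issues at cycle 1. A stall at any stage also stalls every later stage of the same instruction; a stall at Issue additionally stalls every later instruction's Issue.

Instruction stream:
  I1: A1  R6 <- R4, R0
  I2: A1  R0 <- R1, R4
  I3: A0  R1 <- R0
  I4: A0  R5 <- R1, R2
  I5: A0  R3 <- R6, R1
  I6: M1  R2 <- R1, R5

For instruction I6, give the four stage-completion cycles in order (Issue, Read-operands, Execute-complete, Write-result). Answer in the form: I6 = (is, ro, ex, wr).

I6 = (19, 20, 25, 26)

  I1 | 1 | 2 | 4 | 5
  I2 | 6 | 7 | 9 | 10   struct: A1 busy until I1 writes@5
  I3 | 7 | 11 | 12 | 13   RAW R0: wait I2 write@10
  I4 | 14 | 15 | 16 | 17   struct: A0 busy until I3 writes@13
  I5 | 18 | 19 | 20 | 21   struct: A0 busy until I4 writes@17
  I6 | 19 | 20 | 25 | 26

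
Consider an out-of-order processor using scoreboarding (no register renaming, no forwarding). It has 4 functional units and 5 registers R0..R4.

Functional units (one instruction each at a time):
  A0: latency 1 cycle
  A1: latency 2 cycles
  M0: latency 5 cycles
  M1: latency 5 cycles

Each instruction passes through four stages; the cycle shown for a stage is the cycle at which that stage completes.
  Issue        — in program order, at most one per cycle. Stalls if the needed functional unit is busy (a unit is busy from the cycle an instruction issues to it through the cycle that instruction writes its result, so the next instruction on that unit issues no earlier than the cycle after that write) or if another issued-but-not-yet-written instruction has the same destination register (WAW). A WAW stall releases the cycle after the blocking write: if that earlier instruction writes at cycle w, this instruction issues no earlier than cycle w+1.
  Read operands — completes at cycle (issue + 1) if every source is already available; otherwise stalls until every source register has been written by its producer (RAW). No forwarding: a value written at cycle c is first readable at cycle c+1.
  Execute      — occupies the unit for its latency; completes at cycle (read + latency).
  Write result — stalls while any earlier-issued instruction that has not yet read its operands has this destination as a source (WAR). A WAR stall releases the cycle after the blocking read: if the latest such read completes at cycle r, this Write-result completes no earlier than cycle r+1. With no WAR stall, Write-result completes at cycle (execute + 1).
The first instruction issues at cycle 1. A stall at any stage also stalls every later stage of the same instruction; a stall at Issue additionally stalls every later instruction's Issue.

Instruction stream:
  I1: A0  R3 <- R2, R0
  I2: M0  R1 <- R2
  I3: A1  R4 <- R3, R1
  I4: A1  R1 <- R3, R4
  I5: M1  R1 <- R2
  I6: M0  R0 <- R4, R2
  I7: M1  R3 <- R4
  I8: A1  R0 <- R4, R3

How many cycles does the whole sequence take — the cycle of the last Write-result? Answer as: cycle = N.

c1: issue I1 (A0)
c2: I1 read-ops; issue I2 (M0)
c3: I1 finished on A0; I2 read-ops; issue I3 (A1)
c4: I1→R3
c8: I2 finished on M0
c9: I2→R1
c10: I3 read-ops
c12: I3 finished on A1
c13: I3→R4
c14: issue I4 (A1)
c15: I4 read-ops
c17: I4 finished on A1
c18: I4→R1
c19: issue I5 (M1)
c20: I5 read-ops; issue I6 (M0)
c21: I6 read-ops
c25: I5 finished on M1
c26: I5→R1; I6 finished on M0
c27: I6→R0; issue I7 (M1)
c28: I7 read-ops; issue I8 (A1)
c33: I7 finished on M1
c34: I7→R3
c35: I8 read-ops
c37: I8 finished on A1
c38: I8→R0

cycle = 38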